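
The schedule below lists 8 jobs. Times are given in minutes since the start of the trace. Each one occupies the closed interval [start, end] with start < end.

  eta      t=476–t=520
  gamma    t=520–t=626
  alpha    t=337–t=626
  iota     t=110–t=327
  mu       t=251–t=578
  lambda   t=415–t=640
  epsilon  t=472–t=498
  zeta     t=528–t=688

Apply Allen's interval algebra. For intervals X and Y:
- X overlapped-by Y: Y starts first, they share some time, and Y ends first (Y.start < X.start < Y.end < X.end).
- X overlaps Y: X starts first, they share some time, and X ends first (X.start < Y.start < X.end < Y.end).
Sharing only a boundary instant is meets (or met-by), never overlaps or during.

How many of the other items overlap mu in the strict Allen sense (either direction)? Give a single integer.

5

Target mu = [t=251, t=578].
alpha [t=337, t=626] → overlapped-by → counts.
epsilon [t=472, t=498] → during → no.
eta [t=476, t=520] → during → no.
gamma [t=520, t=626] → overlapped-by → counts.
iota [t=110, t=327] → overlaps → counts.
lambda [t=415, t=640] → overlapped-by → counts.
zeta [t=528, t=688] → overlapped-by → counts.
Total: 5.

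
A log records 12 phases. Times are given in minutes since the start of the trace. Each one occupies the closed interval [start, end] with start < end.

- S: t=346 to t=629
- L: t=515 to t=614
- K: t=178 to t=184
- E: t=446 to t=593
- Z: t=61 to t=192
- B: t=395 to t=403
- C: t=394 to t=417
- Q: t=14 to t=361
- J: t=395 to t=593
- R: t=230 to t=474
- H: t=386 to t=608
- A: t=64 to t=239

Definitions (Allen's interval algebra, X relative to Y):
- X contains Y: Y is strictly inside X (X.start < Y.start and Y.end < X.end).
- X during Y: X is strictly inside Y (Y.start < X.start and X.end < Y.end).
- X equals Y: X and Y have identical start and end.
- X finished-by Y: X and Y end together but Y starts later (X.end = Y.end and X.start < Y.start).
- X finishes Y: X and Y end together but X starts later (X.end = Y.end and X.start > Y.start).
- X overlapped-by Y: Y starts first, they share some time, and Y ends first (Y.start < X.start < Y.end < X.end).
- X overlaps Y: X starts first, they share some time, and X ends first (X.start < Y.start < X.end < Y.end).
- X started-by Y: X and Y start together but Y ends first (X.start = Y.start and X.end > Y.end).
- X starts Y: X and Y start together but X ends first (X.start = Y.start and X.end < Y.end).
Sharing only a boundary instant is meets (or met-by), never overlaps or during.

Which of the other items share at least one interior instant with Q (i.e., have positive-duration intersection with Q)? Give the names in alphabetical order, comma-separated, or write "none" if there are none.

A, K, R, S, Z

Target Q = [t=14, t=361].
A [t=64, t=239] → during → yes.
B [t=395, t=403] → after → no.
C [t=394, t=417] → after → no.
E [t=446, t=593] → after → no.
H [t=386, t=608] → after → no.
J [t=395, t=593] → after → no.
K [t=178, t=184] → during → yes.
L [t=515, t=614] → after → no.
R [t=230, t=474] → overlapped-by → yes.
S [t=346, t=629] → overlapped-by → yes.
Z [t=61, t=192] → during → yes.
Result: A, K, R, S, Z.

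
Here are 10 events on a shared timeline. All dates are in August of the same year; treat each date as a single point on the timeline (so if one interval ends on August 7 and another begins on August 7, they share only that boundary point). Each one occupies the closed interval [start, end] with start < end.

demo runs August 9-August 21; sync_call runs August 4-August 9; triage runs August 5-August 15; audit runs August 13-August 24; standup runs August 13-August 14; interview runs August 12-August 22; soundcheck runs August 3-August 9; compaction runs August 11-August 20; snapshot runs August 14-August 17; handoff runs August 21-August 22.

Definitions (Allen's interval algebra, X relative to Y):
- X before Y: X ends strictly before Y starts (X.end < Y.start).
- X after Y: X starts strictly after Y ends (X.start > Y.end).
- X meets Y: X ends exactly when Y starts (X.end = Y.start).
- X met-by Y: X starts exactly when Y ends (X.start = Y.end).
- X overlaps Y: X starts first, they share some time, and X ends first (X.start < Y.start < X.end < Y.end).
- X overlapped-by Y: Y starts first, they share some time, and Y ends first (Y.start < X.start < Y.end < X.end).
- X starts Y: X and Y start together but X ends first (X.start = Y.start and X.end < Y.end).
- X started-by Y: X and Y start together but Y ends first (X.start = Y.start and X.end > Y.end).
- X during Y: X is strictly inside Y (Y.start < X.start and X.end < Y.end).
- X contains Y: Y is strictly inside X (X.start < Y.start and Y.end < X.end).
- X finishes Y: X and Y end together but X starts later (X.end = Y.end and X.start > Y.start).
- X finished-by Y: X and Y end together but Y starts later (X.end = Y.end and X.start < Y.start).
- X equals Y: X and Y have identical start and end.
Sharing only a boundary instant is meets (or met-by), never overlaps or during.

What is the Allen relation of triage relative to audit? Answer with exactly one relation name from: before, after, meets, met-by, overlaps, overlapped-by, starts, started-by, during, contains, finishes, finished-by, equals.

overlaps

triage = [August 5, August 15]; audit = [August 13, August 24].
Compare endpoints: triage.start < audit.start, triage.start < audit.end, triage.end > audit.start, triage.end < audit.end.
That pattern is 'overlaps'.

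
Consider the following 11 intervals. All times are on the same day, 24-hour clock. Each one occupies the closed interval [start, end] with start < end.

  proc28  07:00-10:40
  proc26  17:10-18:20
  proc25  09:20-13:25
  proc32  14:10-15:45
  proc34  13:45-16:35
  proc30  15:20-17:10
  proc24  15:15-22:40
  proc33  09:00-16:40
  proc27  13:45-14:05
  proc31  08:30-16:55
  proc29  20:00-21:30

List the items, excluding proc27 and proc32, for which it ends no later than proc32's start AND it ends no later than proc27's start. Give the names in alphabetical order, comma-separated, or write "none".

Conditions: its end is no later than proc32's start (X.end <= 14:10) AND its end is no later than proc27's start (X.end <= 13:45).
proc24: end 22:40 <= 14:10? ✗; end 22:40 <= 13:45? ✗ → no.
proc25: end 13:25 <= 14:10? ✓; end 13:25 <= 13:45? ✓ → yes.
proc26: end 18:20 <= 14:10? ✗; end 18:20 <= 13:45? ✗ → no.
proc28: end 10:40 <= 14:10? ✓; end 10:40 <= 13:45? ✓ → yes.
proc29: end 21:30 <= 14:10? ✗; end 21:30 <= 13:45? ✗ → no.
proc30: end 17:10 <= 14:10? ✗; end 17:10 <= 13:45? ✗ → no.
proc31: end 16:55 <= 14:10? ✗; end 16:55 <= 13:45? ✗ → no.
proc33: end 16:40 <= 14:10? ✗; end 16:40 <= 13:45? ✗ → no.
proc34: end 16:35 <= 14:10? ✗; end 16:35 <= 13:45? ✗ → no.
Result: proc25, proc28.

proc25, proc28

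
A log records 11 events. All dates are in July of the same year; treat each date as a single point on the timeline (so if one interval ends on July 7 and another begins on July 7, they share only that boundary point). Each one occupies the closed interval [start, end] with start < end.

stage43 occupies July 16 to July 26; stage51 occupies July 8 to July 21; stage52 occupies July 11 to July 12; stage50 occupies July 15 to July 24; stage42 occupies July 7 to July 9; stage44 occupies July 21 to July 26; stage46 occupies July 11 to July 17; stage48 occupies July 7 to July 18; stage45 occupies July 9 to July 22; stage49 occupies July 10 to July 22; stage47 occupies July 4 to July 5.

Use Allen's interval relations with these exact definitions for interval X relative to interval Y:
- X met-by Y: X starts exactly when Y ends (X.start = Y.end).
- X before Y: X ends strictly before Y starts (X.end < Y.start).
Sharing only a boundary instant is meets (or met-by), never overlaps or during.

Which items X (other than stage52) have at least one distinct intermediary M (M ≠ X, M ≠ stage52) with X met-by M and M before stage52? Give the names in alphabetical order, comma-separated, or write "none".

stage45

Target stage52 = [July 11, July 12].
Intermediaries M with M before stage52: stage42, stage47.
Via stage42 — items with X met-by stage42: stage45.
Via stage47 — items with X met-by stage47: none.
Union: stage45.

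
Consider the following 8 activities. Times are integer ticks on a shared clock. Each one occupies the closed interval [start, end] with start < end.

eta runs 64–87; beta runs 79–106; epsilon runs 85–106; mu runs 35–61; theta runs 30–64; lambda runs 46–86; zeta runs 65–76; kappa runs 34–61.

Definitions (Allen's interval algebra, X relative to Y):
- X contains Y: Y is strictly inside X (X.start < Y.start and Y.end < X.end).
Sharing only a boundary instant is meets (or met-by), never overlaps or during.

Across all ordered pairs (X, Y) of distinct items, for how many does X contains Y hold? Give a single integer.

4

Checking all 56 ordered pairs for relation 'contains'; matching pairs in alphabetical order:
(eta, zeta): eta contains zeta ✓
(lambda, zeta): lambda contains zeta ✓
(theta, kappa): theta contains kappa ✓
(theta, mu): theta contains mu ✓
Count: 4.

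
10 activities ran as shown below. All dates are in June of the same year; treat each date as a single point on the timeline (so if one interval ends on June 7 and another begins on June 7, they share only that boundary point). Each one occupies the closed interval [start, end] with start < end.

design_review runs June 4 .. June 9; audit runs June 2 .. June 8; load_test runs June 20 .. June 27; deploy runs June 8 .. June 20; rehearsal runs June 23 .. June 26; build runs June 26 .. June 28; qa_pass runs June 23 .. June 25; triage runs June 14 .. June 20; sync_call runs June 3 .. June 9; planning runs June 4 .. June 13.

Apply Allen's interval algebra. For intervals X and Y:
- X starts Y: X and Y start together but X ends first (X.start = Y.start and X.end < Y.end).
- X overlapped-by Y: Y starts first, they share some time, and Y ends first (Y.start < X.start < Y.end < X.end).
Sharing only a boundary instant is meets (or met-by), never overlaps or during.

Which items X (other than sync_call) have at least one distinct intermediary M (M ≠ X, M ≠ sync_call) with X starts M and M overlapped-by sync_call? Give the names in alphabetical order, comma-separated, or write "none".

design_review

Target sync_call = [June 3, June 9].
Intermediaries M with M overlapped-by sync_call: deploy, planning.
Via deploy — items with X starts deploy: none.
Via planning — items with X starts planning: design_review.
Union: design_review.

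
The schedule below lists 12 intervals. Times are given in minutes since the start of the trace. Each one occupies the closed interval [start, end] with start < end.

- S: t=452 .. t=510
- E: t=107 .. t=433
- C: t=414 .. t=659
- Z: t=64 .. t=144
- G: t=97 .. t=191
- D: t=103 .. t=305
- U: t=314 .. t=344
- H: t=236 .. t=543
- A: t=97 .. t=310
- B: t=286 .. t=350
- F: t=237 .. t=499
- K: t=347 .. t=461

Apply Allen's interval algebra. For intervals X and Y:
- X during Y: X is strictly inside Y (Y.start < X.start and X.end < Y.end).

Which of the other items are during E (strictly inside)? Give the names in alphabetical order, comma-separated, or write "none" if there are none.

Target E = [t=107, t=433].
A [t=97, t=310] → overlaps → no.
B [t=286, t=350] → during → yes.
C [t=414, t=659] → overlapped-by → no.
D [t=103, t=305] → overlaps → no.
F [t=237, t=499] → overlapped-by → no.
G [t=97, t=191] → overlaps → no.
H [t=236, t=543] → overlapped-by → no.
K [t=347, t=461] → overlapped-by → no.
S [t=452, t=510] → after → no.
U [t=314, t=344] → during → yes.
Z [t=64, t=144] → overlaps → no.
Result: B, U.

B, U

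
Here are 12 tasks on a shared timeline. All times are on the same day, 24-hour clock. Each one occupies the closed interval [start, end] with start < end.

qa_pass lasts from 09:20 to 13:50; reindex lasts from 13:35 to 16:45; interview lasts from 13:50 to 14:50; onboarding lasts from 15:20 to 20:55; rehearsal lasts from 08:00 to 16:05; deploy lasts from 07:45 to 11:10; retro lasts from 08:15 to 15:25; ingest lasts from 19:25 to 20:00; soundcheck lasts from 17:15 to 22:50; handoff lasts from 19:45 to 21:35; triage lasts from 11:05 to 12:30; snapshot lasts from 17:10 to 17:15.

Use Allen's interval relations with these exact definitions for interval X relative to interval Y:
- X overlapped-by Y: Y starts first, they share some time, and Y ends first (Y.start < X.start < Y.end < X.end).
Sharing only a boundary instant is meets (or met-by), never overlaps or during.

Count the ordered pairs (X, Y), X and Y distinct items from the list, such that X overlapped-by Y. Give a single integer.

13

Checking all 132 ordered pairs for relation 'overlapped-by'; matching pairs in alphabetical order:
(handoff, ingest): handoff overlapped-by ingest ✓
(handoff, onboarding): handoff overlapped-by onboarding ✓
(onboarding, rehearsal): onboarding overlapped-by rehearsal ✓
(onboarding, reindex): onboarding overlapped-by reindex ✓
(onboarding, retro): onboarding overlapped-by retro ✓
(qa_pass, deploy): qa_pass overlapped-by deploy ✓
(rehearsal, deploy): rehearsal overlapped-by deploy ✓
(reindex, qa_pass): reindex overlapped-by qa_pass ✓
(reindex, rehearsal): reindex overlapped-by rehearsal ✓
(reindex, retro): reindex overlapped-by retro ✓
(retro, deploy): retro overlapped-by deploy ✓
(soundcheck, onboarding): soundcheck overlapped-by onboarding ✓
(triage, deploy): triage overlapped-by deploy ✓
Count: 13.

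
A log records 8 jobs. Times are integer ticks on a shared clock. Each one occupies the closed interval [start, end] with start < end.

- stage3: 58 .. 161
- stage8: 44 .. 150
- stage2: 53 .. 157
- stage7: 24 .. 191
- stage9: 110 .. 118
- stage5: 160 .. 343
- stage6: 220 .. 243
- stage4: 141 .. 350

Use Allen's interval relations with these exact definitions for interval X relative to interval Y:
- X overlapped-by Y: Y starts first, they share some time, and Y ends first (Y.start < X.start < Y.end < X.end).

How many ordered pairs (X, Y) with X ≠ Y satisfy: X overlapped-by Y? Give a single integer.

9

Checking all 56 ordered pairs for relation 'overlapped-by'; matching pairs in alphabetical order:
(stage2, stage8): stage2 overlapped-by stage8 ✓
(stage3, stage2): stage3 overlapped-by stage2 ✓
(stage3, stage8): stage3 overlapped-by stage8 ✓
(stage4, stage2): stage4 overlapped-by stage2 ✓
(stage4, stage3): stage4 overlapped-by stage3 ✓
(stage4, stage7): stage4 overlapped-by stage7 ✓
(stage4, stage8): stage4 overlapped-by stage8 ✓
(stage5, stage3): stage5 overlapped-by stage3 ✓
(stage5, stage7): stage5 overlapped-by stage7 ✓
Count: 9.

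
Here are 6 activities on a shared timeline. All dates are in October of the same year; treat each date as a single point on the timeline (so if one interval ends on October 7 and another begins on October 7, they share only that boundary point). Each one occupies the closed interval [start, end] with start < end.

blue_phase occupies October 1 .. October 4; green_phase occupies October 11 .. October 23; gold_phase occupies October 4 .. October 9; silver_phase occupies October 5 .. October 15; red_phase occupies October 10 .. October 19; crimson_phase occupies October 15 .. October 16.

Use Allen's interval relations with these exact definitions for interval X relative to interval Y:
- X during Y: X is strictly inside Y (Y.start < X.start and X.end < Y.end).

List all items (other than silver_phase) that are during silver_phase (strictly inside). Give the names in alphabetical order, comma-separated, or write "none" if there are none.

Target silver_phase = [October 5, October 15].
blue_phase [October 1, October 4] → before → no.
crimson_phase [October 15, October 16] → met-by → no.
gold_phase [October 4, October 9] → overlaps → no.
green_phase [October 11, October 23] → overlapped-by → no.
red_phase [October 10, October 19] → overlapped-by → no.
Result: none.

none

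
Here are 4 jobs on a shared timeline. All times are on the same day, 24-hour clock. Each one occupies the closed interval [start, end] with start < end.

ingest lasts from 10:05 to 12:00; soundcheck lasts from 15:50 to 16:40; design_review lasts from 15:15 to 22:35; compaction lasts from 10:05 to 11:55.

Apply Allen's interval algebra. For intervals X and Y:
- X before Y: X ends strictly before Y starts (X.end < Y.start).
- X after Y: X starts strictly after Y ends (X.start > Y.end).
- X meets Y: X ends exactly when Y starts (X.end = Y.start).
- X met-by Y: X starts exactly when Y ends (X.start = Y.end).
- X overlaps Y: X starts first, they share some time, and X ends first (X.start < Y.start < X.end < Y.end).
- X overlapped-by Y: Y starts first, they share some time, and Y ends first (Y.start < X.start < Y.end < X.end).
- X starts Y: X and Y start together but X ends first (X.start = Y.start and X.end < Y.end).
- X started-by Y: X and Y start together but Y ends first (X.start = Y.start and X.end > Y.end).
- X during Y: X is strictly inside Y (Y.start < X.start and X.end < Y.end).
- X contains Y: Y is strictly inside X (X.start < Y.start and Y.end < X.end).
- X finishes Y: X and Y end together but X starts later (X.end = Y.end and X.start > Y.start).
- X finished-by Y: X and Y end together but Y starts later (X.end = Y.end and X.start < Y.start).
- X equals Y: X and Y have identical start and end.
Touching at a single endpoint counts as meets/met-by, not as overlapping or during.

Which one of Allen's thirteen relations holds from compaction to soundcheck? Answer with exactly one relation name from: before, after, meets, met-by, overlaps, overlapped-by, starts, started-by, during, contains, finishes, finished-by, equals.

before

compaction = [10:05, 11:55]; soundcheck = [15:50, 16:40].
Compare endpoints: compaction.start < soundcheck.start, compaction.start < soundcheck.end, compaction.end < soundcheck.start, compaction.end < soundcheck.end.
That pattern is 'before'.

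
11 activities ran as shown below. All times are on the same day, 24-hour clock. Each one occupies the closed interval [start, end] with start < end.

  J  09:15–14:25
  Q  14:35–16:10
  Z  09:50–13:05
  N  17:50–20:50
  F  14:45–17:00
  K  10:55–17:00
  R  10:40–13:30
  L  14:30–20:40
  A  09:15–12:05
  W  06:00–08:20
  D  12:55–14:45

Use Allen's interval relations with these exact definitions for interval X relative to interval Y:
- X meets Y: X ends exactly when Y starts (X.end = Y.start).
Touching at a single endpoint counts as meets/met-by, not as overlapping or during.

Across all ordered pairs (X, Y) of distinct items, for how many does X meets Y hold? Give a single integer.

Checking all 110 ordered pairs for relation 'meets'; matching pairs in alphabetical order:
(D, F): D meets F ✓
Count: 1.

1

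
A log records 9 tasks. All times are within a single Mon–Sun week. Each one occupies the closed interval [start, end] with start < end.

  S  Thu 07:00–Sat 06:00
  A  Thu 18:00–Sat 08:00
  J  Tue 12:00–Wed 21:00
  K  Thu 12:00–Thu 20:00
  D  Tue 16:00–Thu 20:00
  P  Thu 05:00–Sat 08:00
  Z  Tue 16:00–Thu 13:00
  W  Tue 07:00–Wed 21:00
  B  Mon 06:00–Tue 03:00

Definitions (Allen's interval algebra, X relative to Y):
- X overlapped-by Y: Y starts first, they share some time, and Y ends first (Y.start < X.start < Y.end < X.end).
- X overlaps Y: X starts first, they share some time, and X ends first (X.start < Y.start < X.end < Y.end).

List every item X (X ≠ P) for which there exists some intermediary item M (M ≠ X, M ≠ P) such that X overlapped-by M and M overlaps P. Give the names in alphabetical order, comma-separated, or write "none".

Target P = [Thu 05:00, Sat 08:00].
Intermediaries M with M overlaps P: D, Z.
Via D — items with X overlapped-by D: A, S.
Via Z — items with X overlapped-by Z: K, S.
Union: A, K, S.

A, K, S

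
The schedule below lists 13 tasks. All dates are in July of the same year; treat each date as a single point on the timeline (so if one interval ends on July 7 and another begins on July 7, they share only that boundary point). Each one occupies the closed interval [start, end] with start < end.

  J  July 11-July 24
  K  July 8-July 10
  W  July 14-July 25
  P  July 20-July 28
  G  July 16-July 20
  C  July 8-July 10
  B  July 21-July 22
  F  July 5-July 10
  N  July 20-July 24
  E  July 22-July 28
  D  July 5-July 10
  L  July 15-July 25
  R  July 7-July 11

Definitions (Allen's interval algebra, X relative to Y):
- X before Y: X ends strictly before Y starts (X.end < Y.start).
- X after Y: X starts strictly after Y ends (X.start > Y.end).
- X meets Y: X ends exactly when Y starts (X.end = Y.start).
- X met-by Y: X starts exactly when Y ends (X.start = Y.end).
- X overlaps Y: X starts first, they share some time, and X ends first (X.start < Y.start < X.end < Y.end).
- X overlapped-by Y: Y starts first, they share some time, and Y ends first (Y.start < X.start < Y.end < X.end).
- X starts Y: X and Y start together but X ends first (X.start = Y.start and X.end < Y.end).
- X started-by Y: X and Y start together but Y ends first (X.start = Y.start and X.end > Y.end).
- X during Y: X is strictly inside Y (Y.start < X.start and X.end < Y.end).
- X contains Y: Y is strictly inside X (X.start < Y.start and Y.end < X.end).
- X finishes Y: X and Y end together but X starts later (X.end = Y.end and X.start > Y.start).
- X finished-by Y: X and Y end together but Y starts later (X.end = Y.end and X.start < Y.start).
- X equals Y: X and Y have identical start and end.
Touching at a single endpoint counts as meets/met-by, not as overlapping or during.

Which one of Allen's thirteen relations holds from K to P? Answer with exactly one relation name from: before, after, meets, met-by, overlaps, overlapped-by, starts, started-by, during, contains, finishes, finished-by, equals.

K = [July 8, July 10]; P = [July 20, July 28].
Compare endpoints: K.start < P.start, K.start < P.end, K.end < P.start, K.end < P.end.
That pattern is 'before'.

before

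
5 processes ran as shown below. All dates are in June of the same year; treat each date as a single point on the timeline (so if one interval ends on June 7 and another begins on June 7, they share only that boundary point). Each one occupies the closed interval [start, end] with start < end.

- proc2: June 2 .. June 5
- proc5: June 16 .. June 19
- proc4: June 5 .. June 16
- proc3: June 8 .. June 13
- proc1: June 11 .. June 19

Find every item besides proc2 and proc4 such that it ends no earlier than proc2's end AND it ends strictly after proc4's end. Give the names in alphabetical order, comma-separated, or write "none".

Conditions: its end is no earlier than proc2's end (X.end >= June 5) AND its end is strictly after proc4's end (X.end > June 16).
proc1: end June 19 >= June 5? ✓; end June 19 > June 16? ✓ → yes.
proc3: end June 13 >= June 5? ✓; end June 13 > June 16? ✗ → no.
proc5: end June 19 >= June 5? ✓; end June 19 > June 16? ✓ → yes.
Result: proc1, proc5.

proc1, proc5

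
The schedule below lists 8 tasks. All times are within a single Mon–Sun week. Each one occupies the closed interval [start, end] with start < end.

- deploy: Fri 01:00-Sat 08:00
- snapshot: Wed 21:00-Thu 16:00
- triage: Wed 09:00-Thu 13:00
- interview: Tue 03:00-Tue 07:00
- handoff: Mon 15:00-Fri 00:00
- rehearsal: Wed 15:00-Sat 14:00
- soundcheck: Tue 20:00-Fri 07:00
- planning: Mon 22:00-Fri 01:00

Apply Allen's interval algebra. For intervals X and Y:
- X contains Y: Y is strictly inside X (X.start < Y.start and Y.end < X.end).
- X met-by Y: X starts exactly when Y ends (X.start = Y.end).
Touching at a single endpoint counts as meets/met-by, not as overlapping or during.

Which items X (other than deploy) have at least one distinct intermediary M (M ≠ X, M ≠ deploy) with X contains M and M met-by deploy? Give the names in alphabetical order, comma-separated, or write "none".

Target deploy = [Fri 01:00, Sat 08:00].
Intermediaries M with M met-by deploy: none.
Union: none.

none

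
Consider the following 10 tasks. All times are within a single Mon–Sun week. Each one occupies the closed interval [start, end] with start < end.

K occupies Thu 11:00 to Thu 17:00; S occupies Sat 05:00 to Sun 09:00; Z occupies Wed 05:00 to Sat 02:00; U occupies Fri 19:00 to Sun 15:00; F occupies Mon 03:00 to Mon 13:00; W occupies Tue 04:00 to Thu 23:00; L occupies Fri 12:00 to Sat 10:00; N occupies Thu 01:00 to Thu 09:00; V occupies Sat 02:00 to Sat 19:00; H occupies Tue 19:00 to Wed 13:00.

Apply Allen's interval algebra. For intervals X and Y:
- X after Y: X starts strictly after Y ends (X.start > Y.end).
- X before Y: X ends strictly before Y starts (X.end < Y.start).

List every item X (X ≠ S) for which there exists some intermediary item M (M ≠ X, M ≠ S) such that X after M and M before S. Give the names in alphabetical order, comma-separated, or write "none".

Target S = [Sat 05:00, Sun 09:00].
Intermediaries M with M before S: F, H, K, N, W, Z.
Via F — items with X after F: H, K, L, N, U, V, W, Z.
Via H — items with X after H: K, L, N, U, V.
Via K — items with X after K: L, U, V.
Via N — items with X after N: K, L, U, V.
Via W — items with X after W: L, U, V.
Via Z — items with X after Z: none.
Union: H, K, L, N, U, V, W, Z.

H, K, L, N, U, V, W, Z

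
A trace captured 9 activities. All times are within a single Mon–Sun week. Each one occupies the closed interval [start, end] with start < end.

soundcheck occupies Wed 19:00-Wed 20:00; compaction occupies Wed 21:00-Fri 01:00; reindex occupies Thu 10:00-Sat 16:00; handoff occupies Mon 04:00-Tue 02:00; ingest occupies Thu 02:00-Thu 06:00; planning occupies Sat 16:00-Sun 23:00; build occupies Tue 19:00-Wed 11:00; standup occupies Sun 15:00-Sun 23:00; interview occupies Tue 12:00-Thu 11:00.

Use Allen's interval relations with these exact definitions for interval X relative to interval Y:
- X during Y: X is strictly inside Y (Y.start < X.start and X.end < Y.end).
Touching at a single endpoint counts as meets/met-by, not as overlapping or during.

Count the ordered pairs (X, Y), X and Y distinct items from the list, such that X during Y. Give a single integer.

4

Checking all 72 ordered pairs for relation 'during'; matching pairs in alphabetical order:
(build, interview): build during interview ✓
(ingest, compaction): ingest during compaction ✓
(ingest, interview): ingest during interview ✓
(soundcheck, interview): soundcheck during interview ✓
Count: 4.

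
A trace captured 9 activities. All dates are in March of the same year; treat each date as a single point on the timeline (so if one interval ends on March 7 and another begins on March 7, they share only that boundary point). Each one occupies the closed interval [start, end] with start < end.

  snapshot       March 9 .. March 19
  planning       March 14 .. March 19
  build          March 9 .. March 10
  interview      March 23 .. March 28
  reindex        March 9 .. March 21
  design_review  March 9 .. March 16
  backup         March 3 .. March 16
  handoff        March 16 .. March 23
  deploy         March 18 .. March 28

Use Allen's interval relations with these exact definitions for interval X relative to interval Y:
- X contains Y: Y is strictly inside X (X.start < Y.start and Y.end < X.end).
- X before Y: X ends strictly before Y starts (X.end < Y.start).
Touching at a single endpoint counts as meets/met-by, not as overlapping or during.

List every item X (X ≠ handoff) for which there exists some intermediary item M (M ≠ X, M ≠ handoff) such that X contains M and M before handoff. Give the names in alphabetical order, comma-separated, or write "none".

backup

Target handoff = [March 16, March 23].
Intermediaries M with M before handoff: build.
Via build — items with X contains build: backup.
Union: backup.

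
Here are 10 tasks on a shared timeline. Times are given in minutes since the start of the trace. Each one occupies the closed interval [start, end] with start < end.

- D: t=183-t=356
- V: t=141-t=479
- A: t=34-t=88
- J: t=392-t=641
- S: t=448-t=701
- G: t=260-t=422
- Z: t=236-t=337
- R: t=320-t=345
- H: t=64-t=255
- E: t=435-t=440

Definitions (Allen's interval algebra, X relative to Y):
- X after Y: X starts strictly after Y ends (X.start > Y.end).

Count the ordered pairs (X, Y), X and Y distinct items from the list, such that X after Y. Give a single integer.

25

Checking all 90 ordered pairs for relation 'after'; matching pairs in alphabetical order:
(D, A): D after A ✓
(E, A): E after A ✓
(E, D): E after D ✓
(E, G): E after G ✓
(E, H): E after H ✓
(E, R): E after R ✓
(E, Z): E after Z ✓
(G, A): G after A ✓
(G, H): G after H ✓
(J, A): J after A ✓
(J, D): J after D ✓
(J, H): J after H ✓
(J, R): J after R ✓
(J, Z): J after Z ✓
(R, A): R after A ✓
(R, H): R after H ✓
(S, A): S after A ✓
(S, D): S after D ✓
(S, E): S after E ✓
(S, G): S after G ✓
(S, H): S after H ✓
(S, R): S after R ✓
(S, Z): S after Z ✓
(V, A): V after A ✓
... plus 1 further pairs not listed.
Count: 25.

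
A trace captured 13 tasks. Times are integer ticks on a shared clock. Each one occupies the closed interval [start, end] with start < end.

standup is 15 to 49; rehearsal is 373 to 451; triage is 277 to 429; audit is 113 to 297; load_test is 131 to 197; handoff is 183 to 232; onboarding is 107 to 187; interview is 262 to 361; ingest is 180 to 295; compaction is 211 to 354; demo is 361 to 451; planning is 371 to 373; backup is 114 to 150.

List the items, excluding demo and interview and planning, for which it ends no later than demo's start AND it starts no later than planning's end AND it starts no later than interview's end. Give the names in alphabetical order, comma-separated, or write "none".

audit, backup, compaction, handoff, ingest, load_test, onboarding, standup

Conditions: its end is no later than demo's start (X.end <= 361) AND its start is no later than planning's end (X.start <= 373) AND its start is no later than interview's end (X.start <= 361).
audit: end 297 <= 361? ✓; start 113 <= 373? ✓; start 113 <= 361? ✓ → yes.
backup: end 150 <= 361? ✓; start 114 <= 373? ✓; start 114 <= 361? ✓ → yes.
compaction: end 354 <= 361? ✓; start 211 <= 373? ✓; start 211 <= 361? ✓ → yes.
handoff: end 232 <= 361? ✓; start 183 <= 373? ✓; start 183 <= 361? ✓ → yes.
ingest: end 295 <= 361? ✓; start 180 <= 373? ✓; start 180 <= 361? ✓ → yes.
load_test: end 197 <= 361? ✓; start 131 <= 373? ✓; start 131 <= 361? ✓ → yes.
onboarding: end 187 <= 361? ✓; start 107 <= 373? ✓; start 107 <= 361? ✓ → yes.
rehearsal: end 451 <= 361? ✗; start 373 <= 373? ✓; start 373 <= 361? ✗ → no.
standup: end 49 <= 361? ✓; start 15 <= 373? ✓; start 15 <= 361? ✓ → yes.
triage: end 429 <= 361? ✗; start 277 <= 373? ✓; start 277 <= 361? ✓ → no.
Result: audit, backup, compaction, handoff, ingest, load_test, onboarding, standup.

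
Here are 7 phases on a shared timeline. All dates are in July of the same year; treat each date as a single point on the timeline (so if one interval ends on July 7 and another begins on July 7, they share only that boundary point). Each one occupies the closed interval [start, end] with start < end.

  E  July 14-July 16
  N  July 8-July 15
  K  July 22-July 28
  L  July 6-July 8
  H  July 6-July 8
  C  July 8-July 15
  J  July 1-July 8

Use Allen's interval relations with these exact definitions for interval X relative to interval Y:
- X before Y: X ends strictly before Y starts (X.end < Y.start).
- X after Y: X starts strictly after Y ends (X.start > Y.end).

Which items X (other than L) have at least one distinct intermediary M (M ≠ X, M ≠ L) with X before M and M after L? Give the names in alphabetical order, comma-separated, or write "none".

C, E, H, J, N

Target L = [July 6, July 8].
Intermediaries M with M after L: E, K.
Via E — items with X before E: H, J.
Via K — items with X before K: C, E, H, J, N.
Union: C, E, H, J, N.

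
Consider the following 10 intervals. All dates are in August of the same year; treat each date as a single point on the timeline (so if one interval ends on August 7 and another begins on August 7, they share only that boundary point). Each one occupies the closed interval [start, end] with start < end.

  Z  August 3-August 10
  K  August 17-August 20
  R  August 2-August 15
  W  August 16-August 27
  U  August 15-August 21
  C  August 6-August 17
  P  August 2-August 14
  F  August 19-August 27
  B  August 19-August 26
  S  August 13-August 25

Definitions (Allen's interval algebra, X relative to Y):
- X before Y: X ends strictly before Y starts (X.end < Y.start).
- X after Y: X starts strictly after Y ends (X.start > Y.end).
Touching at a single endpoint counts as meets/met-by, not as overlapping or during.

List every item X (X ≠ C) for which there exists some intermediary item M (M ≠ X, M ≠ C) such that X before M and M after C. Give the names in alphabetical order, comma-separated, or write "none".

Target C = [August 6, August 17].
Intermediaries M with M after C: B, F.
Via B — items with X before B: P, R, Z.
Via F — items with X before F: P, R, Z.
Union: P, R, Z.

P, R, Z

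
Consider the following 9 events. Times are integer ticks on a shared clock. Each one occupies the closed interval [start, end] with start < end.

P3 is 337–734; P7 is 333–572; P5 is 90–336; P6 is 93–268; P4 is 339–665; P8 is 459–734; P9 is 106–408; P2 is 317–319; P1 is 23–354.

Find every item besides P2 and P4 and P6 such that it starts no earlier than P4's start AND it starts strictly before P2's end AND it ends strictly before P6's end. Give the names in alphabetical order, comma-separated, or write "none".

none

Conditions: its start is no earlier than P4's start (X.start >= 339) AND its start is strictly before P2's end (X.start < 319) AND its end is strictly before P6's end (X.end < 268).
P1: start 23 >= 339? ✗; start 23 < 319? ✓; end 354 < 268? ✗ → no.
P3: start 337 >= 339? ✗; start 337 < 319? ✗; end 734 < 268? ✗ → no.
P5: start 90 >= 339? ✗; start 90 < 319? ✓; end 336 < 268? ✗ → no.
P7: start 333 >= 339? ✗; start 333 < 319? ✗; end 572 < 268? ✗ → no.
P8: start 459 >= 339? ✓; start 459 < 319? ✗; end 734 < 268? ✗ → no.
P9: start 106 >= 339? ✗; start 106 < 319? ✓; end 408 < 268? ✗ → no.
Result: none.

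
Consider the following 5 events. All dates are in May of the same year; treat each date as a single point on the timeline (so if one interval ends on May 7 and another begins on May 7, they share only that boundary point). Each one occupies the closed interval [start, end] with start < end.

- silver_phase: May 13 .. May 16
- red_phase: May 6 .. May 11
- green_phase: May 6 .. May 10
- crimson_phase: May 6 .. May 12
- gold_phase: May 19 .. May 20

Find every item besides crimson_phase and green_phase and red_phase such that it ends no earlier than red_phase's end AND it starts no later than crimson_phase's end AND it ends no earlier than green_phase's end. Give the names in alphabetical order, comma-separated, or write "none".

none

Conditions: its end is no earlier than red_phase's end (X.end >= May 11) AND its start is no later than crimson_phase's end (X.start <= May 12) AND its end is no earlier than green_phase's end (X.end >= May 10).
gold_phase: end May 20 >= May 11? ✓; start May 19 <= May 12? ✗; end May 20 >= May 10? ✓ → no.
silver_phase: end May 16 >= May 11? ✓; start May 13 <= May 12? ✗; end May 16 >= May 10? ✓ → no.
Result: none.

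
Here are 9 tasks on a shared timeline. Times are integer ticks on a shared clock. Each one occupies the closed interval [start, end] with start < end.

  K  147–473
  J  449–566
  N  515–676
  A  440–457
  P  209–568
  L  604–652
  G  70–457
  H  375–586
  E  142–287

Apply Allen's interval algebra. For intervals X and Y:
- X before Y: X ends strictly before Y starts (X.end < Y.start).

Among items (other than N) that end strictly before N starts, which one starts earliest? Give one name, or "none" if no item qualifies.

G

Target N = [515, 676].
A [440, 457] → before → candidate.
E [142, 287] → before → candidate.
G [70, 457] → before → candidate.
H [375, 586] → overlaps → excluded.
J [449, 566] → overlaps → excluded.
K [147, 473] → before → candidate.
L [604, 652] → during → excluded.
P [209, 568] → overlaps → excluded.
Among candidates, earliest start is 70 → G.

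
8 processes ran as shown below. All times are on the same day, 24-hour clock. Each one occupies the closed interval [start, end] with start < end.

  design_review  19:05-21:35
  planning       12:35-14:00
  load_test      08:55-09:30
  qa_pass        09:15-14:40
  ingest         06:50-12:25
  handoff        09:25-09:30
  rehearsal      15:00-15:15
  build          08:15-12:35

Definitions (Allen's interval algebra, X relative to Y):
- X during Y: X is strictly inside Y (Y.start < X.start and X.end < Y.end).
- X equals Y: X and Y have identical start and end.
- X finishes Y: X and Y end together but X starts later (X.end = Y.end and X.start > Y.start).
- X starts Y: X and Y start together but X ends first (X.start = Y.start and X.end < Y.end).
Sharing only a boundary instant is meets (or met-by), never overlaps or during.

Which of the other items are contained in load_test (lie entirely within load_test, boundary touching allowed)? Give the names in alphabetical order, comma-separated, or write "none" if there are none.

handoff

Target load_test = [08:55, 09:30].
build [08:15, 12:35] → contains → no.
design_review [19:05, 21:35] → after → no.
handoff [09:25, 09:30] → finishes → yes.
ingest [06:50, 12:25] → contains → no.
planning [12:35, 14:00] → after → no.
qa_pass [09:15, 14:40] → overlapped-by → no.
rehearsal [15:00, 15:15] → after → no.
Result: handoff.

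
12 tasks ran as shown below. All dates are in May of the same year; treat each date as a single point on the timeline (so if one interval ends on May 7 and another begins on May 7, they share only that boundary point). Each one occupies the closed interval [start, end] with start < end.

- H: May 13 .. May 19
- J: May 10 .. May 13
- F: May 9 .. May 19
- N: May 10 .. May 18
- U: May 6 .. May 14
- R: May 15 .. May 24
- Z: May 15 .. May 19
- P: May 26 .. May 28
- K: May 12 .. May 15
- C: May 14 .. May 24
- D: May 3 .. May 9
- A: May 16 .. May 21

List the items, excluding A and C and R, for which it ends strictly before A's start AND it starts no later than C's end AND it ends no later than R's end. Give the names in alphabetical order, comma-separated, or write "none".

D, J, K, U

Conditions: its end is strictly before A's start (X.end < May 16) AND its start is no later than C's end (X.start <= May 24) AND its end is no later than R's end (X.end <= May 24).
D: end May 9 < May 16? ✓; start May 3 <= May 24? ✓; end May 9 <= May 24? ✓ → yes.
F: end May 19 < May 16? ✗; start May 9 <= May 24? ✓; end May 19 <= May 24? ✓ → no.
H: end May 19 < May 16? ✗; start May 13 <= May 24? ✓; end May 19 <= May 24? ✓ → no.
J: end May 13 < May 16? ✓; start May 10 <= May 24? ✓; end May 13 <= May 24? ✓ → yes.
K: end May 15 < May 16? ✓; start May 12 <= May 24? ✓; end May 15 <= May 24? ✓ → yes.
N: end May 18 < May 16? ✗; start May 10 <= May 24? ✓; end May 18 <= May 24? ✓ → no.
P: end May 28 < May 16? ✗; start May 26 <= May 24? ✗; end May 28 <= May 24? ✗ → no.
U: end May 14 < May 16? ✓; start May 6 <= May 24? ✓; end May 14 <= May 24? ✓ → yes.
Z: end May 19 < May 16? ✗; start May 15 <= May 24? ✓; end May 19 <= May 24? ✓ → no.
Result: D, J, K, U.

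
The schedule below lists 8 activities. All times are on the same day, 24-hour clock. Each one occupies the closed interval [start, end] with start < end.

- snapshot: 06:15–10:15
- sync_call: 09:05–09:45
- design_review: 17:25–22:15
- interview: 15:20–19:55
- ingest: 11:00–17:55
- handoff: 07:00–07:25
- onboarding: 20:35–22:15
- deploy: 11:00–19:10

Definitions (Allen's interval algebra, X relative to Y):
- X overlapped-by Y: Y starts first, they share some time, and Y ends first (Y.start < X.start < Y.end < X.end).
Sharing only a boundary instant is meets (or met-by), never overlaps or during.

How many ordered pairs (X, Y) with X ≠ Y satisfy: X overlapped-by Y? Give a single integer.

5

Checking all 56 ordered pairs for relation 'overlapped-by'; matching pairs in alphabetical order:
(design_review, deploy): design_review overlapped-by deploy ✓
(design_review, ingest): design_review overlapped-by ingest ✓
(design_review, interview): design_review overlapped-by interview ✓
(interview, deploy): interview overlapped-by deploy ✓
(interview, ingest): interview overlapped-by ingest ✓
Count: 5.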